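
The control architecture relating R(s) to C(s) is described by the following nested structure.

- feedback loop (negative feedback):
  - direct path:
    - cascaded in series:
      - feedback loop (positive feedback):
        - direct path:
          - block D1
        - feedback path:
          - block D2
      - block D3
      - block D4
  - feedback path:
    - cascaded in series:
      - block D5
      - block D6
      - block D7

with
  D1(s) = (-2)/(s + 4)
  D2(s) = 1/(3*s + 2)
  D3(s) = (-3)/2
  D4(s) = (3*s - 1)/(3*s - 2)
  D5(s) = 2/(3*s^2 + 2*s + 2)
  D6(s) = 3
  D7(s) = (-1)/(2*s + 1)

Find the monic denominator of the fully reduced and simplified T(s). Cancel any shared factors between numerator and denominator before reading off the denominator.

The answer is s^6 + 31*s^5/6 + 53*s^4/9 + 64*s^3/27 - 109*s^2/27 - 85*s/27 - 2/27.

Reasoning:
Step 1 - apply the feedback formula to D1, D2 -> (-6*s - 4)/(3*s^2 + 14*s + 10)
Step 2 - reduce the series chain [D1/(1-D1*D2)], D3, D4 -> (27*s^2 + 9*s - 6)/(9*s^3 + 36*s^2 + 2*s - 20)
Step 3 - cascade D5, D6, D7 -> (-6)/(6*s^3 + 7*s^2 + 6*s + 2)
Step 4 - apply the feedback formula to ([D1/(1-D1*D2)]*D3*D4), (D5*D6*D7) -> (162*s^5 + 243*s^4 + 189*s^3 + 66*s^2 - 18*s - 12)/(54*s^6 + 279*s^5 + 318*s^4 + 128*s^3 - 218*s^2 - 170*s - 4)
T(s) is the step-4 result (common factors already cancelled). Leading coefficient of the denominator: 54. Divide through by 54 for the monic polynomial.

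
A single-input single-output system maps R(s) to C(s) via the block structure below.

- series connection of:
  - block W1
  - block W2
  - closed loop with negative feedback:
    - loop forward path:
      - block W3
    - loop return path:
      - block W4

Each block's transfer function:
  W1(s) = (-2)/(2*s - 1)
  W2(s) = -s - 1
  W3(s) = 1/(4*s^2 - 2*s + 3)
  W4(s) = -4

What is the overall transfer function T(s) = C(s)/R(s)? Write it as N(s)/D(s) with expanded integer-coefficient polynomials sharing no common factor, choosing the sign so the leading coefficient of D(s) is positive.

Step 1: close the feedback loop around W3, W4: 1/(4*s^2 - 2*s - 1)
Step 2: reduce the series chain W1, W2, [W3/(1+W3*W4)], giving the overall T(s)

Hence the answer: (2*s + 2)/(8*s^3 - 8*s^2 + 1)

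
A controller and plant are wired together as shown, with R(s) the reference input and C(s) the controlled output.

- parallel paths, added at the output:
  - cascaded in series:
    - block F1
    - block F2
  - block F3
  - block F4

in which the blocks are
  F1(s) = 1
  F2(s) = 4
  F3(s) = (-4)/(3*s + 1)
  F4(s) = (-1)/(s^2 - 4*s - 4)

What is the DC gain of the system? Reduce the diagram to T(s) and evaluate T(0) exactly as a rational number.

1. series reduction of F1, F2 -> 4
2. reduce the parallel group (F1*F2), F3, F4 -> (12*s^3 - 48*s^2 - 51*s - 1)/(3*s^3 - 11*s^2 - 16*s - 4)
DC gain: substitute s = 0 into T(s) from step 2: T(0) = -1/(-4) = 1/4.

Therefore the answer is 1/4.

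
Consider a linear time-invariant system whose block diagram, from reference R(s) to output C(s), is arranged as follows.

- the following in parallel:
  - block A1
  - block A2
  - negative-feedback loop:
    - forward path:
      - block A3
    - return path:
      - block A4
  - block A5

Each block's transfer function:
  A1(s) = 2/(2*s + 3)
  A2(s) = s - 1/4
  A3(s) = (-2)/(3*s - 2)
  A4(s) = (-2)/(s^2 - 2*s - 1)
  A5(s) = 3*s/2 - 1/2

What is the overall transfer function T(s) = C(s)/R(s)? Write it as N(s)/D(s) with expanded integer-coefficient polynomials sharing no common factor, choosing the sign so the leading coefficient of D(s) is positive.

Step 1. close the feedback loop around A3, A4: (-2*s^2 + 4*s + 2)/(3*s^3 - 8*s^2 + s + 6)
Step 2. sum the parallel branches A1, A2, [A3/(1+A3*A4)], A5 - this is the overall T(s), already in the required normalized form

Final answer: (60*s^5 - 88*s^4 - 191*s^3 + 160*s^2 + 207*s + 18)/(24*s^4 - 28*s^3 - 88*s^2 + 60*s + 72)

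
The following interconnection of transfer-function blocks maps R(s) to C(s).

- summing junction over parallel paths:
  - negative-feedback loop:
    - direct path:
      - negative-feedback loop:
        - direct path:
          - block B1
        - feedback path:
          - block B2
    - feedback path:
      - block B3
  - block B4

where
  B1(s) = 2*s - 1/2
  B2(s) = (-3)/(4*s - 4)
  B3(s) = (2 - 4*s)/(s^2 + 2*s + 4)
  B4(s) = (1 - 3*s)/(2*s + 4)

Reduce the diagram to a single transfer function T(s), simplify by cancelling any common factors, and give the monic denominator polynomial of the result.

Step 1 - apply the feedback formula to B1, B2: (-16*s^2 + 20*s - 4)/(4*s + 5)
Step 2 - close the feedback loop around [B1/(1+B1*B2)], B3: (-16*s^4 - 12*s^3 - 28*s^2 + 72*s - 16)/(68*s^3 - 99*s^2 + 82*s + 12)
Step 3 - sum the parallel branches [[B1/(1+B1*B2)]/(1+[B1/(1+B1*B2)]*B3)], B4: (-32*s^5 - 292*s^4 + 261*s^3 - 313*s^2 + 302*s - 52)/(136*s^4 + 74*s^3 - 232*s^2 + 352*s + 48)
T(s) is the step-3 result (common factors already cancelled). Leading coefficient of the denominator: 136. Divide through by 136 for the monic polynomial.

Final answer: s^4 + 37*s^3/68 - 29*s^2/17 + 44*s/17 + 6/17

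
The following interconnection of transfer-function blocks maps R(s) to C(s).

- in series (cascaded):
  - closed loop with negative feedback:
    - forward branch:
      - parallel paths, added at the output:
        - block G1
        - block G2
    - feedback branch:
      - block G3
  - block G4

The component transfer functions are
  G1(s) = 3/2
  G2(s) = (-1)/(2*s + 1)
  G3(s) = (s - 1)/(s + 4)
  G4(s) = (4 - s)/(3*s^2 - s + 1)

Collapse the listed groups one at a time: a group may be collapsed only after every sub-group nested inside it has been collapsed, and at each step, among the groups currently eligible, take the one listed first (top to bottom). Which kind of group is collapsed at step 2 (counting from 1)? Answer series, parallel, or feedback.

Reducing step by step:

Step 1. sum the parallel branches G1, G2
Step 2. close the feedback loop around (G1+G2), G3
Step 3. multiply [(G1+G2)/(1+(G1+G2)*G3)], G4 (series)
Step 2 collapses a feedback group.

Answer: feedback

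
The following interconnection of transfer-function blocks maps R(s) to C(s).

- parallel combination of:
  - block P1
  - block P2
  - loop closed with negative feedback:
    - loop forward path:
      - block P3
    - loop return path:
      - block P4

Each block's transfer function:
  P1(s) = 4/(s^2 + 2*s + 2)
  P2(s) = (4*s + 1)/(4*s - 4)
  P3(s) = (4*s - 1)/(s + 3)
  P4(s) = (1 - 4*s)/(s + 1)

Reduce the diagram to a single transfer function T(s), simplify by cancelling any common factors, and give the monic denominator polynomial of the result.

Step 1 - apply the feedback formula to P3, P4; result (-4*s^2 - 3*s + 1)/(15*s^2 - 12*s - 2)
Step 2 - combine P1, P2, [P3/(1+P3*P4)] in parallel; result (44*s^5 + 59*s^4 + 266*s^3 - 504*s^2 + 140*s + 20)/(60*s^5 + 12*s^4 - 56*s^3 - 128*s^2 + 96*s + 16)
T(s) is the step-2 result (common factors already cancelled). Leading coefficient of the denominator: 60. Divide through by 60 for the monic polynomial.

Therefore the answer is s^5 + s^4/5 - 14*s^3/15 - 32*s^2/15 + 8*s/5 + 4/15.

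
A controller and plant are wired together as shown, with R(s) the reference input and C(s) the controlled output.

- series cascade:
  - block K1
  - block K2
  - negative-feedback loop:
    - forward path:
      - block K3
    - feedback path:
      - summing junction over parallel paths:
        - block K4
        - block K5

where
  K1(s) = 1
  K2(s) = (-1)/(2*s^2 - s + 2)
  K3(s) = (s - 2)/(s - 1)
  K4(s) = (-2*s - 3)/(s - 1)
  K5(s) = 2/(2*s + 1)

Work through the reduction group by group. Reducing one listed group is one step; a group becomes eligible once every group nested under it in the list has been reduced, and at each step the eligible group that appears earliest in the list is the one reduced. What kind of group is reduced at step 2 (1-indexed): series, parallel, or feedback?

The answer is feedback.

Reasoning:
Step 1: parallel reduction of K4, K5
Step 2: apply the feedback formula to K3, (K4+K5)
Step 3: multiply K1, K2, [K3/(1+K3*(K4+K5))] (series)
So the answer for step 2 is feedback.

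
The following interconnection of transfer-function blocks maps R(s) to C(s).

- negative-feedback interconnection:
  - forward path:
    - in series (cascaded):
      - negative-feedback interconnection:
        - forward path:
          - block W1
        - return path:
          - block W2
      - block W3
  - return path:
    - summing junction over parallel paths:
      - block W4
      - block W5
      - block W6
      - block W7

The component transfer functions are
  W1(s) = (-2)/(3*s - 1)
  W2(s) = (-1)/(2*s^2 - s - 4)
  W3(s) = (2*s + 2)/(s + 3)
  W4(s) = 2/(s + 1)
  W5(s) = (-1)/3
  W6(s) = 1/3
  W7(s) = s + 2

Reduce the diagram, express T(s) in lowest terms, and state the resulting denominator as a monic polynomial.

Step 1: feedback reduction of W1, W2; result (-4*s^2 + 2*s + 8)/(6*s^3 - 5*s^2 - 11*s + 6)
Step 2: cascade [W1/(1+W1*W2)], W3; result (-8*s^3 - 4*s^2 + 20*s + 16)/(6*s^4 + 13*s^3 - 26*s^2 - 27*s + 18)
Step 3: parallel reduction of W4, W5, W6, W7; result (s^2 + 3*s + 4)/(s + 1)
Step 4: reduce the feedback loop with forward ([W1/(1+W1*W2)]*W3) and return (W4+W5+W6+W7); result (8*s^3 + 4*s^2 - 20*s - 16)/(2*s^4 + 7*s^3 + 30*s^2 - 37*s - 82)
The result of step 4 is T(s) in lowest terms. Its denominator has leading coefficient 2; dividing the denominator through by 2 makes it monic.

Answer: s^4 + 7*s^3/2 + 15*s^2 - 37*s/2 - 41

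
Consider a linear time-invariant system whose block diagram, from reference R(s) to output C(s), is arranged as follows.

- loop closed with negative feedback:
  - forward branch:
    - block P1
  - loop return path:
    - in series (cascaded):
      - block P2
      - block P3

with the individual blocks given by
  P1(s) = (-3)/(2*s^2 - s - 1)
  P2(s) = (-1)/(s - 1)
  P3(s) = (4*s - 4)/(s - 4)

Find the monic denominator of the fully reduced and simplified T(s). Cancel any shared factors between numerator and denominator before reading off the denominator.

Step 1 - series reduction of P2, P3, giving (-4)/(s - 4)
Step 2 - close the feedback loop around P1, (P2*P3), giving (12 - 3*s)/(2*s^3 - 9*s^2 + 3*s + 16)
That last expression is T(s), already simplified. Scaling its denominator by 1/2 (the reciprocal of the leading coefficient) yields the monic denominator.

Final answer: s^3 - 9*s^2/2 + 3*s/2 + 8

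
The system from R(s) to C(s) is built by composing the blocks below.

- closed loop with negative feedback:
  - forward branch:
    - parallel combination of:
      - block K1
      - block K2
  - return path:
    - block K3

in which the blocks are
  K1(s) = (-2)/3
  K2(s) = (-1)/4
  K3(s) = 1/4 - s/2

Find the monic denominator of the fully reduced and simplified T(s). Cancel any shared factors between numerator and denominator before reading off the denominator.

Step 1 - sum the parallel branches K1, K2, giving (-11)/12
Step 2 - close the feedback loop around (K1+K2), K3, giving (-44)/(22*s + 37)
T(s) is the step-2 result (common factors already cancelled). Leading coefficient of the denominator: 22. Divide through by 22 for the monic polynomial.

Therefore the answer is s + 37/22.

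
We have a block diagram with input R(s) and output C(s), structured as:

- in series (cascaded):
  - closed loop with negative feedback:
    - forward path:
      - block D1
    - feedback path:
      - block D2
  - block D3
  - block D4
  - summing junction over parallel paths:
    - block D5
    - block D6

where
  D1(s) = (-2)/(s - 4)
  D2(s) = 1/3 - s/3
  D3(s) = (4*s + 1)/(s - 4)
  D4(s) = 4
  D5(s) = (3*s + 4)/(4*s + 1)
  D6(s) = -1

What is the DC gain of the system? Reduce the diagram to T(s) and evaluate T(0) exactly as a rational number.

Reducing step by step:

[1] reduce the feedback loop with forward D1 and return D2 = (-6)/(5*s - 14)
[2] parallel reduction of D5, D6 = (3 - s)/(4*s + 1)
[3] cascade [D1/(1+D1*D2)], D3, D4, (D5+D6) = (24*s - 72)/(5*s^2 - 34*s + 56)
That last expression is T(s); at s = 0 only the constant terms survive, so T(0) = -72/56 = -9/7.

Answer: -9/7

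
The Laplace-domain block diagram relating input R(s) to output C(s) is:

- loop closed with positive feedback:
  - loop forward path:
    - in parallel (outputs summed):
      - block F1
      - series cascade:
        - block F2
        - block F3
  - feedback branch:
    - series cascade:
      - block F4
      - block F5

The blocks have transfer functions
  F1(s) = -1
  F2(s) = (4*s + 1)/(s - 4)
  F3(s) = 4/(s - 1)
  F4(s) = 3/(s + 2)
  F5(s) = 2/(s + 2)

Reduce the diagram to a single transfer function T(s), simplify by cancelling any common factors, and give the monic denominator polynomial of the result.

(1) reduce the series chain F2, F3 = (16*s + 4)/(s^2 - 5*s + 4)
(2) combine F1, (F2*F3) in parallel = (-s^2 + 21*s)/(s^2 - 5*s + 4)
(3) cascade F4, F5 = 6/(s^2 + 4*s + 4)
(4) feedback reduction of (F1+(F2*F3)), (F4*F5) = (-s^4 + 17*s^3 + 80*s^2 + 84*s)/(s^4 - s^3 - 6*s^2 - 130*s + 16)
No further cancellation is possible in the step-4 result, so that is T(s). Its denominator is already monic.

Hence the answer: s^4 - s^3 - 6*s^2 - 130*s + 16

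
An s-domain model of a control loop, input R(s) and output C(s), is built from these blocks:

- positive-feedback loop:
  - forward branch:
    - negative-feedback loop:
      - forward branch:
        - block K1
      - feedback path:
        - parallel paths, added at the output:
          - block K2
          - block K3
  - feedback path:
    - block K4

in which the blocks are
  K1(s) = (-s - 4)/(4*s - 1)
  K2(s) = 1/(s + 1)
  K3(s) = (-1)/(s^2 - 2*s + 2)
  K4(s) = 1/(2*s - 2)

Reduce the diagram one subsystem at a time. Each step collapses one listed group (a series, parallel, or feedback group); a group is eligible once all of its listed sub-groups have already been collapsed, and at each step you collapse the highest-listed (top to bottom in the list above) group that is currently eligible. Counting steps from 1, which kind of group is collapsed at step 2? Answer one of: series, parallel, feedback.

1. add K2, K3 (parallel)
2. collapse the loop (K1 forward, (K2+K3) return)
3. reduce the feedback loop with forward [K1/(1+K1*(K2+K3))] and return K4
The group at step 2 is a feedback group.

Answer: feedback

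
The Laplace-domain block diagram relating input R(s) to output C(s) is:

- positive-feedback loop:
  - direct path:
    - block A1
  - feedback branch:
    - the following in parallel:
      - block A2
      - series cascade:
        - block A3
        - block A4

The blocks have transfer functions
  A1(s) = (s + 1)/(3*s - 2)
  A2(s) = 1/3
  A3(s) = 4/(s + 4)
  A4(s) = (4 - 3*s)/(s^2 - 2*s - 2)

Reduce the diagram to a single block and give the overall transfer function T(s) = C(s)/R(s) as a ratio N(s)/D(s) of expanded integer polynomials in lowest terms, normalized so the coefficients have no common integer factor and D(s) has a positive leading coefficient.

Reducing step by step:

(1) cascade A3, A4 -> (16 - 12*s)/(s^3 + 2*s^2 - 10*s - 8)
(2) sum the parallel branches A2, (A3*A4) -> (s^3 + 2*s^2 - 46*s + 40)/(3*s^3 + 6*s^2 - 30*s - 24)
(3) collapse the loop (A1 forward, (A2+(A3*A4)) return): this yields T(s), and no further normalization is needed

Answer: (3*s^4 + 9*s^3 - 24*s^2 - 54*s - 24)/(8*s^4 + 9*s^3 - 58*s^2 - 6*s + 8)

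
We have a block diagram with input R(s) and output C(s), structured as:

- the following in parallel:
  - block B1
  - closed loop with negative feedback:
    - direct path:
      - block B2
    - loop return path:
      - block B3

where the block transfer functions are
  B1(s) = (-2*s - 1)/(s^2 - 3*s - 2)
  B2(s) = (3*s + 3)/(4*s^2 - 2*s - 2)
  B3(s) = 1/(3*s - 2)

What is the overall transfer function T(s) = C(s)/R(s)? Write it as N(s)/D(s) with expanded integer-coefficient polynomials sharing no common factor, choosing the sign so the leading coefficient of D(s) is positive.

[1] apply the feedback formula to B2, B3; result (9*s^2 + 3*s - 6)/(12*s^3 - 14*s^2 + s + 7)
[2] parallel reduction of B1, [B2/(1+B2*B3)] - this is the overall T(s), already in the required normalized form

Answer: (-15*s^4 - 8*s^3 - 21*s^2 - 3*s + 5)/(12*s^5 - 50*s^4 + 19*s^3 + 32*s^2 - 23*s - 14)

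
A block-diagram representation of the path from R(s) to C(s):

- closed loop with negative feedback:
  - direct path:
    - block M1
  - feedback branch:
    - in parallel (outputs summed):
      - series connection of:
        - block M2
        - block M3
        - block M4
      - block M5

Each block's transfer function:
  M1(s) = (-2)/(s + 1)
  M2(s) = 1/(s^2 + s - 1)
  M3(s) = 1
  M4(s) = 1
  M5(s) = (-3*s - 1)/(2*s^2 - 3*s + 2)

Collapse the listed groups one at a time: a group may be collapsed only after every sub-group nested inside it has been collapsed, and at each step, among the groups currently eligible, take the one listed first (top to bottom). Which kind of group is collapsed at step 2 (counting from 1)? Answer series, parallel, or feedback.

(1) reduce the series chain M2, M3, M4
(2) reduce the parallel group (M2*M3*M4), M5
(3) apply the feedback formula to M1, ((M2*M3*M4)+M5)
The group at step 2 is a parallel group.

Hence the answer: parallel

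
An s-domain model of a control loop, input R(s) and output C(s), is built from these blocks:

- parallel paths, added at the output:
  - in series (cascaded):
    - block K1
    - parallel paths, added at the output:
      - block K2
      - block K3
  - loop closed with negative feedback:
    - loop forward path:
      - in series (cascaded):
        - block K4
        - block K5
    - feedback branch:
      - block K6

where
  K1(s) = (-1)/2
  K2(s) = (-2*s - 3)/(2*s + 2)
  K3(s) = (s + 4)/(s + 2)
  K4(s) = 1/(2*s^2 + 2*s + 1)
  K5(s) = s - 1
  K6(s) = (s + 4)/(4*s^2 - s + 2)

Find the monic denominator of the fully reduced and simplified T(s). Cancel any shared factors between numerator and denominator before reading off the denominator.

Step 1 - combine K2, K3 in parallel = (3*s + 2)/(2*s^2 + 6*s + 4)
Step 2 - multiply K1, (K2+K3) (series) = (-3*s - 2)/(4*s^2 + 12*s + 8)
Step 3 - reduce the series chain K4, K5 = (s - 1)/(2*s^2 + 2*s + 1)
Step 4 - feedback reduction of (K4*K5), K6 = (4*s^3 - 5*s^2 + 3*s - 2)/(8*s^4 + 6*s^3 + 7*s^2 + 6*s - 2)
Step 5 - parallel reduction of (K1*(K2+K3)), [(K4*K5)/(1+(K4*K5)*K6)] = (-8*s^5 - 6*s^4 - 49*s^3 - 44*s^2 - 6*s - 12)/(32*s^6 + 120*s^5 + 164*s^4 + 156*s^3 + 120*s^2 + 24*s - 16)
Step 5 gives the fully reduced T(s), with no common factor left to cancel. The denominator's leading coefficient is 32, so divide each of its coefficients by 32 to get the monic form.

Final answer: s^6 + 15*s^5/4 + 41*s^4/8 + 39*s^3/8 + 15*s^2/4 + 3*s/4 - 1/2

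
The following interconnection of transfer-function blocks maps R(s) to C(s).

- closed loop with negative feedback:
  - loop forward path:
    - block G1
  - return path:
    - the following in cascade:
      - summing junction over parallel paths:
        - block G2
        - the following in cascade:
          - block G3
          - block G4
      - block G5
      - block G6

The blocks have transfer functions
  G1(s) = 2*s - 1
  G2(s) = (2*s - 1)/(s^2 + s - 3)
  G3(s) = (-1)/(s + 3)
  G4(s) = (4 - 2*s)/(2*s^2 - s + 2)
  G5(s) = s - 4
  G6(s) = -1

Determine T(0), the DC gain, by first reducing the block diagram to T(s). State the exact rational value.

1. series reduction of G3, G4: (2*s - 4)/(2*s^3 + 5*s^2 - s + 6)
2. sum the parallel branches G2, (G3*G4): (4*s^4 + 10*s^3 - 9*s^2 + 3*s + 6)/(2*s^5 + 7*s^4 - 2*s^3 - 10*s^2 + 9*s - 18)
3. multiply (G2+(G3*G4)), G5, G6 (series): (-4*s^5 + 6*s^4 + 49*s^3 - 39*s^2 + 6*s + 24)/(2*s^5 + 7*s^4 - 2*s^3 - 10*s^2 + 9*s - 18)
4. feedback reduction of G1, ((G2+(G3*G4))*G5*G6): (-4*s^6 - 12*s^5 + 11*s^4 + 18*s^3 - 28*s^2 + 45*s - 18)/(8*s^6 - 18*s^5 - 99*s^4 + 129*s^3 - 41*s^2 - 51*s + 42)
The step-4 result is T(s). Setting s = 0: T(0) = -18/42 = -3/7.

Answer: -3/7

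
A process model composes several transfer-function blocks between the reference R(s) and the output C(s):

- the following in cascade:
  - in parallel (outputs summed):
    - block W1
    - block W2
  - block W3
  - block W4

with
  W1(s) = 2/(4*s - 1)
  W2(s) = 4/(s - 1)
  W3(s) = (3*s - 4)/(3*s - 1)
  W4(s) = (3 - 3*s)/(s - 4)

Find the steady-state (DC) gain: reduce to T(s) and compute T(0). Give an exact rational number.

Step 1: parallel reduction of W1, W2 -> (18*s - 6)/(4*s^2 - 5*s + 1)
Step 2: reduce the series chain (W1+W2), W3, W4 -> (72 - 54*s)/(4*s^2 - 17*s + 4)
DC gain: substitute s = 0 into T(s) from step 2: T(0) = 72/4 = 18.

Final answer: 18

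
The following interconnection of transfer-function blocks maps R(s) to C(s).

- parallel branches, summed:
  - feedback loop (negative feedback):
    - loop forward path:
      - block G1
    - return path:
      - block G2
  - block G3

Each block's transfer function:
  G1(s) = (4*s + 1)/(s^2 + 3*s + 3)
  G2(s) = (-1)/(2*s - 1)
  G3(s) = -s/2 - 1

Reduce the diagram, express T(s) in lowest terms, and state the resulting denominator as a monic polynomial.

Step 1 - collapse the loop (G1 forward, G2 return), giving (8*s^2 - 2*s - 1)/(2*s^3 + 5*s^2 - s - 4)
Step 2 - sum the parallel branches [G1/(1+G1*G2)], G3, giving (-2*s^4 - 9*s^3 + 7*s^2 + 2*s + 6)/(4*s^3 + 10*s^2 - 2*s - 8)
Step 2 gives the fully reduced T(s), with no common factor left to cancel. The denominator's leading coefficient is 4, so divide each of its coefficients by 4 to get the monic form.

Therefore the answer is s^3 + 5*s^2/2 - s/2 - 2.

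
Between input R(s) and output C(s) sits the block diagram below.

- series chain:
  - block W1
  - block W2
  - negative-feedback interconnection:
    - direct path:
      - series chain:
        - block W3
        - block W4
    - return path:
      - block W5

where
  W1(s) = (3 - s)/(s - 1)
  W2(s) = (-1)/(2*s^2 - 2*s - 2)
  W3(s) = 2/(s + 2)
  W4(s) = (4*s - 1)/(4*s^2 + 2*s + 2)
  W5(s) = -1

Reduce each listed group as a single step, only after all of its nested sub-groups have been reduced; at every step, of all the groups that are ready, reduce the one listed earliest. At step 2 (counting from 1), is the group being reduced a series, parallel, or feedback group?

The answer is feedback.

Reasoning:
Step 1. reduce the series chain W3, W4
Step 2. collapse the loop ((W3*W4) forward, W5 return)
Step 3. series reduction of W1, W2, [(W3*W4)/(1+(W3*W4)*W5)]
Step 2: feedback.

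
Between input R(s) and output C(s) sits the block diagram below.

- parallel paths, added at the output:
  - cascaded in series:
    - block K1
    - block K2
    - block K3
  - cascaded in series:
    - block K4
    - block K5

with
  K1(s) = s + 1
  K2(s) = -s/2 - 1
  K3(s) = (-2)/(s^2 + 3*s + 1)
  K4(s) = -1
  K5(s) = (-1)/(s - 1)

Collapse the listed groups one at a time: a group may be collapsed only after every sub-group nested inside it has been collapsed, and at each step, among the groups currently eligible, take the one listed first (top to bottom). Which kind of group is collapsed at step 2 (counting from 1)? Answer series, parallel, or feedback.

Step 1. series reduction of K1, K2, K3
Step 2. series reduction of K4, K5
Step 3. combine (K1*K2*K3), (K4*K5) in parallel
So the answer for step 2 is series.

Final answer: series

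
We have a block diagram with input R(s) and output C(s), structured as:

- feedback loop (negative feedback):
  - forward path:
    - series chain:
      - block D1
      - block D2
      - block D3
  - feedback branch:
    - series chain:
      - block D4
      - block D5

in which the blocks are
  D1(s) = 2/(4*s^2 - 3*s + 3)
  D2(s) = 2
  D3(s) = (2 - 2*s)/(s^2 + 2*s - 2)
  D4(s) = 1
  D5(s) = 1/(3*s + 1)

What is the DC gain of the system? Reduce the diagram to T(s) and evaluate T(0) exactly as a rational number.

The answer is 4.

Reasoning:
Step 1: multiply D1, D2, D3 (series) = (8 - 8*s)/(4*s^4 + 5*s^3 - 11*s^2 + 12*s - 6)
Step 2: combine D4, D5 in series = 1/(3*s + 1)
Step 3: close the feedback loop around (D1*D2*D3), (D4*D5) = (-24*s^2 + 16*s + 8)/(12*s^5 + 19*s^4 - 28*s^3 + 25*s^2 - 14*s + 2)
Evaluating the step-3 result (the overall T(s)) at s = 0 gives T(0) = 8/2 = 4.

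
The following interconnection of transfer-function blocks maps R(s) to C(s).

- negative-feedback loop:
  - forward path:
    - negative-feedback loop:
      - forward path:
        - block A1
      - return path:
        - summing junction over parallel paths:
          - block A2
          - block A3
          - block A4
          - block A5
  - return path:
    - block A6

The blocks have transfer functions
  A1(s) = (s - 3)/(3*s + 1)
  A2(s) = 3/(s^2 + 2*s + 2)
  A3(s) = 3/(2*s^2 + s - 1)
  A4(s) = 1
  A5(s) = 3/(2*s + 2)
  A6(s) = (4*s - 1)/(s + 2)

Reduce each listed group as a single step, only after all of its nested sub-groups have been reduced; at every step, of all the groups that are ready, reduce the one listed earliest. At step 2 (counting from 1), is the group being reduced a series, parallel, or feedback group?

Reducing step by step:

Step 1. add A2, A3, A4, A5 (parallel)
Step 2. apply the feedback formula to A1, (A2+A3+A4+A5)
Step 3. reduce the feedback loop with forward [A1/(1+A1*(A2+A3+A4+A5))] and return A6
Step 2: feedback.

Answer: feedback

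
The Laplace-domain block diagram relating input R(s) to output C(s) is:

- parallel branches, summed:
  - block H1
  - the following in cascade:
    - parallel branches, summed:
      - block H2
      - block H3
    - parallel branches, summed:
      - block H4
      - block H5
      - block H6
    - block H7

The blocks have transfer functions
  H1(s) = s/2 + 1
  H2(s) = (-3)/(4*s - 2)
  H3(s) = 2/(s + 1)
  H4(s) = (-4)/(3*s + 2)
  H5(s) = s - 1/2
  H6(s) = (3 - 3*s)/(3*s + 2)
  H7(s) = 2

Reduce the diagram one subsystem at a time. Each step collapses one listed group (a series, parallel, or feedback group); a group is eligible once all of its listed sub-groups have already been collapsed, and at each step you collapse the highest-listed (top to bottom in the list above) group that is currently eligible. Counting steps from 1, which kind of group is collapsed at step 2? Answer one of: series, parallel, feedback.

Step 1. parallel reduction of H2, H3
Step 2. sum the parallel branches H4, H5, H6
Step 3. multiply (H2+H3), (H4+H5+H6), H7 (series)
Step 4. add H1, ((H2+H3)*(H4+H5+H6)*H7) (parallel)
Step 2: parallel.

Final answer: parallel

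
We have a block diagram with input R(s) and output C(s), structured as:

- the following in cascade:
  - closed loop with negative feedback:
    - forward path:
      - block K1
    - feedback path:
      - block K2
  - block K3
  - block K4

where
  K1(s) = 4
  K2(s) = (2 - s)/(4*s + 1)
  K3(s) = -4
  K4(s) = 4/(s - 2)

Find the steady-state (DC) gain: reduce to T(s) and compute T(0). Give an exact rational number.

(1) apply the feedback formula to K1, K2 -> 16*s/9 + 4/9
(2) series reduction of [K1/(1+K1*K2)], K3, K4 -> (-256*s - 64)/(9*s - 18)
Evaluating the step-2 result (the overall T(s)) at s = 0 gives T(0) = -64/(-18) = 32/9.

Hence the answer: 32/9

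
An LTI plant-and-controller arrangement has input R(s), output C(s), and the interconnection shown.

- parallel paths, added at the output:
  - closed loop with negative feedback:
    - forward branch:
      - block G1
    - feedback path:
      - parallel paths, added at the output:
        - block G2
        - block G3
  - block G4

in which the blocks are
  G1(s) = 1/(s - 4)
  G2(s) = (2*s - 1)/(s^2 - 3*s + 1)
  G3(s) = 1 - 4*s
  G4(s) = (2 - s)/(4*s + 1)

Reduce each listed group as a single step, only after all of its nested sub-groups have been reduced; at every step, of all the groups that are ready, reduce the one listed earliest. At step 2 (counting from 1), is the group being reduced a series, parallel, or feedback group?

Answer: feedback

Working:
(1) parallel reduction of G2, G3
(2) close the feedback loop around G1, (G2+G3)
(3) add [G1/(1+G1*(G2+G3))], G4 (parallel)
So the answer for step 2 is feedback.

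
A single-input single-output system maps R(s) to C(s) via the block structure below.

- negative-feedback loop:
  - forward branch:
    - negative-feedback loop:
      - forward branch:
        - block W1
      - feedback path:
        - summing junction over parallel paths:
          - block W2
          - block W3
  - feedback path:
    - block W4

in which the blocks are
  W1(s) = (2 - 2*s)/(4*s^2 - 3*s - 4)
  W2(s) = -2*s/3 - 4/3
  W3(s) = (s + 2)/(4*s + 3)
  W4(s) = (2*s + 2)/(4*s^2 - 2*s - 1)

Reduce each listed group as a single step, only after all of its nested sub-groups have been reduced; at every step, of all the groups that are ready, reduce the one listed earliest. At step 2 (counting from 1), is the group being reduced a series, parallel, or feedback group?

Answer: feedback

Working:
Step 1 - parallel reduction of W2, W3
Step 2 - close the feedback loop around W1, (W2+W3)
Step 3 - collapse the loop ([W1/(1+W1*(W2+W3))] forward, W4 return)
Step 2: feedback.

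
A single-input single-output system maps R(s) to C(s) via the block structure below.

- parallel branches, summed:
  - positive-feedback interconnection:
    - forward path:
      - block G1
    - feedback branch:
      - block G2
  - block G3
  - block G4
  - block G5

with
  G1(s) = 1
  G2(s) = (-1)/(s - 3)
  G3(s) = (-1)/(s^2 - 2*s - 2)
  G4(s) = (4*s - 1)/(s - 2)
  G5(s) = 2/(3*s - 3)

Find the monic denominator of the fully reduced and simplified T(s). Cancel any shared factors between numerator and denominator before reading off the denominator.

(1) feedback reduction of G1, G2 gives (s - 3)/(s - 2)
(2) reduce the parallel group [G1/(1-G1*G2)], G3, G4, G5 gives (15*s^4 - 55*s^3 + 25*s^2 + 43*s - 22)/(3*s^4 - 15*s^3 + 18*s^2 + 6*s - 12)
The result of step 2 is T(s) in lowest terms. Its denominator has leading coefficient 3; dividing the denominator through by 3 makes it monic.

Therefore the answer is s^4 - 5*s^3 + 6*s^2 + 2*s - 4.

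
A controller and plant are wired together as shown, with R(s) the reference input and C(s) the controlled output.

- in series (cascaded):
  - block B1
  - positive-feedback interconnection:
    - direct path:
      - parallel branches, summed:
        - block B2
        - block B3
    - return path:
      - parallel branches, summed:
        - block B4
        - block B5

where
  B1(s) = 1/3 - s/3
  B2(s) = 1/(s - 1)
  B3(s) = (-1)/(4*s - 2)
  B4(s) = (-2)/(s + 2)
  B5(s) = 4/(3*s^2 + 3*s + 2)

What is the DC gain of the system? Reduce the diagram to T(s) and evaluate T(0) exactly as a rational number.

Reducing step by step:

[1] parallel reduction of B2, B3, giving (3*s - 1)/(4*s^2 - 6*s + 2)
[2] combine B4, B5 in parallel, giving (-6*s^2 - 2*s + 4)/(3*s^3 + 9*s^2 + 8*s + 4)
[3] feedback reduction of (B2+B3), (B4+B5), giving (9*s^4 + 24*s^3 + 15*s^2 + 4*s - 4)/(12*s^5 + 18*s^4 + 2*s^3 - 14*s^2 - 22*s + 12)
[4] combine B1, [(B2+B3)/(1-(B2+B3)*(B4+B5))] in series, giving (-9*s^5 - 15*s^4 + 9*s^3 + 11*s^2 + 8*s - 4)/(36*s^5 + 54*s^4 + 6*s^3 - 42*s^2 - 66*s + 36)
Step 4 gives the overall T(s). Then T(0) = -4/36 = -1/9.

Answer: -1/9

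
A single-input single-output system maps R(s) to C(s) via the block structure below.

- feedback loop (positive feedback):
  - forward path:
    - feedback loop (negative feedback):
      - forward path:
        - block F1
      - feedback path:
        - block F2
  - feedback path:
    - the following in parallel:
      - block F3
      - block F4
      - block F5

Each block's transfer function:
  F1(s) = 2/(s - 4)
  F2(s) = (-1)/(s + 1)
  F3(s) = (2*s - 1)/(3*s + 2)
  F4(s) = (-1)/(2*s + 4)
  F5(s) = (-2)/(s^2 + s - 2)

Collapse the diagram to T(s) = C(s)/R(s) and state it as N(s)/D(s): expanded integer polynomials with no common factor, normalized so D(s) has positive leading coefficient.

First reduce the diagram to T(s).

1. close the feedback loop around F1, F2 -> (2*s + 2)/(s^2 - 3*s - 6)
2. combine F3, F4, F5 in parallel -> (4*s^3 - s^2 - 21*s - 2)/(6*s^3 + 10*s^2 - 8*s - 8)
3. feedback reduction of [F1/(1+F1*F2)], (F3+F4+F5): this yields T(s), and no further normalization is needed

Answer: (6*s^4 + 16*s^3 + 2*s^2 - 16*s - 8)/(3*s^5 - 8*s^4 - 40*s^3 + 59*s + 26)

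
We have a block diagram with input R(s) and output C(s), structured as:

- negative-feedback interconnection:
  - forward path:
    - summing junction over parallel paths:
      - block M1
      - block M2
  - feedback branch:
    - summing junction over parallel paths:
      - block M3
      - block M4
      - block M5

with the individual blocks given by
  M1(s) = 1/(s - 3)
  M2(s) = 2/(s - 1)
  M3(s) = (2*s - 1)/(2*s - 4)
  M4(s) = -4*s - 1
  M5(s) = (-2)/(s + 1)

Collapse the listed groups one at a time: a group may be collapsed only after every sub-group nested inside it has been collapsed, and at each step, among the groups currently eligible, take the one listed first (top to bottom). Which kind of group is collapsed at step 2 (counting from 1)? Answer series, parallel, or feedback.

Reducing step by step:

(1) combine M1, M2 in parallel
(2) parallel reduction of M3, M4, M5
(3) feedback reduction of (M1+M2), (M3+M4+M5)
So the answer for step 2 is parallel.

Answer: parallel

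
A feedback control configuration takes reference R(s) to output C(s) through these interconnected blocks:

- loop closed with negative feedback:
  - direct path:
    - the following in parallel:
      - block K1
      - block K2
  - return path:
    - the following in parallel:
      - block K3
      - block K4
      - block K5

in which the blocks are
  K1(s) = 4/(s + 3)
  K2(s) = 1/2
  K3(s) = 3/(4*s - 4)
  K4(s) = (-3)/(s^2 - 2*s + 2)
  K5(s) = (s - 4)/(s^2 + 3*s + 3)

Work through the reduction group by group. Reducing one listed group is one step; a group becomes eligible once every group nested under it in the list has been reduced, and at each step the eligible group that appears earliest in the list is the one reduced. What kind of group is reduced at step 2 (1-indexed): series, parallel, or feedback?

Step 1: add K1, K2 (parallel)
Step 2: add K3, K4, K5 (parallel)
Step 3: close the feedback loop around (K1+K2), (K3+K4+K5)
Step 2 collapses a parallel group.

Hence the answer: parallel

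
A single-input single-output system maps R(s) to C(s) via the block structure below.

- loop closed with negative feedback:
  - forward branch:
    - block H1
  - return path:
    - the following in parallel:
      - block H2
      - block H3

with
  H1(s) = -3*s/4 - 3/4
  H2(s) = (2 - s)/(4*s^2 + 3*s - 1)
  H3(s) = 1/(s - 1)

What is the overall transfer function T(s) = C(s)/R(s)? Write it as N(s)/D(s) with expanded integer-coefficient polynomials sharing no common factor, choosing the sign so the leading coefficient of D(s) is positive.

Reducing step by step:

1. combine H2, H3 in parallel; result (3*s^2 + 6*s - 3)/(4*s^3 - s^2 - 4*s + 1)
2. feedback reduction of H1, (H2+H3); the result is T(s) itself (integer coefficients, no common factor, positive leading denominator coefficient)

Answer: (-12*s^3 + 3*s^2 + 12*s - 3)/(7*s^2 - 38*s + 13)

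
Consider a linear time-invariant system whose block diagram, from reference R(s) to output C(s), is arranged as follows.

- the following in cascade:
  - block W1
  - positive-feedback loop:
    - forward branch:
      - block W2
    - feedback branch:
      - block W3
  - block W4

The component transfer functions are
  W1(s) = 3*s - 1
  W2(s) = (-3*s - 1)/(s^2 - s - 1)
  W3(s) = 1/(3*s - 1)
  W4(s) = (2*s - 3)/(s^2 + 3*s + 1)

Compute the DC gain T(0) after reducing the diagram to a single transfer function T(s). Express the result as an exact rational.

Step 1: collapse the loop (W2 forward, W3 return), giving (1 - 9*s^2)/(3*s^3 - 4*s^2 + s + 2)
Step 2: multiply W1, [W2/(1-W2*W3)], W4 (series), giving (-54*s^4 + 99*s^3 - 21*s^2 - 11*s + 3)/(3*s^5 + 5*s^4 - 8*s^3 + s^2 + 7*s + 2)
Step 2 gives the overall T(s). Then T(0) = 3/2.

Therefore the answer is 3/2.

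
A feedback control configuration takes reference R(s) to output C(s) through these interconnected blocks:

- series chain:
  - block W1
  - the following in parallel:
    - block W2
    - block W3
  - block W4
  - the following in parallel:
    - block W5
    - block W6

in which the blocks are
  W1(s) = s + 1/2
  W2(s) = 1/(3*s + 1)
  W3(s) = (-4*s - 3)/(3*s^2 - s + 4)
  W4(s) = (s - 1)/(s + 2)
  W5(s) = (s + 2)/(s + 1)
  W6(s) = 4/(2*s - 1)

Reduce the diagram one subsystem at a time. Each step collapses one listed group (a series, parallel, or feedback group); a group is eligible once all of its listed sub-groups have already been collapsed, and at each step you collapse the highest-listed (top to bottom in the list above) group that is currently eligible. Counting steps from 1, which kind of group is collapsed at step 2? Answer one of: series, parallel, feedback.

1. parallel reduction of W2, W3
2. reduce the parallel group W5, W6
3. combine W1, (W2+W3), W4, (W5+W6) in series
Step 2: parallel.

Final answer: parallel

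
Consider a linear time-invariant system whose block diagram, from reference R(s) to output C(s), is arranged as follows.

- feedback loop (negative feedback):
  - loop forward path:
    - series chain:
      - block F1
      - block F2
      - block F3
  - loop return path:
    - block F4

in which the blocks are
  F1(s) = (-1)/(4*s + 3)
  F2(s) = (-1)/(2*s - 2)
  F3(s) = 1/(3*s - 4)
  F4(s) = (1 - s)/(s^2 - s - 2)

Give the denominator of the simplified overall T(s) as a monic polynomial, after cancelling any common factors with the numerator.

[1] multiply F1, F2, F3 (series); result 1/(24*s^3 - 38*s^2 - 10*s + 24)
[2] reduce the feedback loop with forward (F1*F2*F3) and return F4; result (s^2 - s - 2)/(24*s^5 - 62*s^4 - 20*s^3 + 110*s^2 - 5*s - 47)
No further cancellation is possible in the step-2 result, so that is T(s). Its denominator becomes monic after dividing by the leading coefficient 24.

Hence the answer: s^5 - 31*s^4/12 - 5*s^3/6 + 55*s^2/12 - 5*s/24 - 47/24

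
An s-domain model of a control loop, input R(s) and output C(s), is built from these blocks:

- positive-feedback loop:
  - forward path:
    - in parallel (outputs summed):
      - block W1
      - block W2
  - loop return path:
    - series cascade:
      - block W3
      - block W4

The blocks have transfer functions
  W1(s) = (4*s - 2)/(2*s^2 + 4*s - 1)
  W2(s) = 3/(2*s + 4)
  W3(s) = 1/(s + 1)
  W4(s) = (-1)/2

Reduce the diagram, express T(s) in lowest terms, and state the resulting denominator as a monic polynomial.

Step 1 - parallel reduction of W1, W2: (14*s^2 + 24*s - 11)/(4*s^3 + 16*s^2 + 14*s - 4)
Step 2 - cascade W3, W4: (-1)/(2*s + 2)
Step 3 - feedback reduction of (W1+W2), (W3*W4): (28*s^3 + 76*s^2 + 26*s - 22)/(8*s^4 + 40*s^3 + 74*s^2 + 44*s - 19)
Step 3 gives the fully reduced T(s), with no common factor left to cancel. The denominator's leading coefficient is 8, so divide each of its coefficients by 8 to get the monic form.

Therefore the answer is s^4 + 5*s^3 + 37*s^2/4 + 11*s/2 - 19/8.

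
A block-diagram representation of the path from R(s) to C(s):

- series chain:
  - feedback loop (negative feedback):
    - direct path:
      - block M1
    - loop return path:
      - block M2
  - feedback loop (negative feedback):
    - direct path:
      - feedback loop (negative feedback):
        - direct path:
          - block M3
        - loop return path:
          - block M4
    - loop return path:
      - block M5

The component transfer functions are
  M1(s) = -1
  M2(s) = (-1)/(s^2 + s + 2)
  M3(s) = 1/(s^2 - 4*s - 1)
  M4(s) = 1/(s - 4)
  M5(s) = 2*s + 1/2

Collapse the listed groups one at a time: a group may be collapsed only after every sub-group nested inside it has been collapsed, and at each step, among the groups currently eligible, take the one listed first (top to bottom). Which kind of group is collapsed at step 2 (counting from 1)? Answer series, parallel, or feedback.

Step 1 - collapse the loop (M1 forward, M2 return)
Step 2 - feedback reduction of M3, M4
Step 3 - apply the feedback formula to [M3/(1+M3*M4)], M5
Step 4 - reduce the series chain [M1/(1+M1*M2)], [[M3/(1+M3*M4)]/(1+[M3/(1+M3*M4)]*M5)]
The group at step 2 is a feedback group.

Hence the answer: feedback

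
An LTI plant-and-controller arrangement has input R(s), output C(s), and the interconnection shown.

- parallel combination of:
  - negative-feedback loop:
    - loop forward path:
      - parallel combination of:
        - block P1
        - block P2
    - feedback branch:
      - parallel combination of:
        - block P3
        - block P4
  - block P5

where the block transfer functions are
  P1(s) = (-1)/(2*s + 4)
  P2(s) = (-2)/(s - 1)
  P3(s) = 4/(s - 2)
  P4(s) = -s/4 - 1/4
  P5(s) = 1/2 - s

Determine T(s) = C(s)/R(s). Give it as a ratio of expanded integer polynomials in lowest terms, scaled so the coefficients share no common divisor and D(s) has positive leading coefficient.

Step 1 - reduce the parallel group P1, P2 -> (-5*s - 7)/(2*s^2 + 2*s - 4)
Step 2 - parallel reduction of P3, P4 -> (-s^2 + s + 18)/(4*s - 8)
Step 3 - close the feedback loop around (P1+P2), (P3+P4) -> (-20*s^2 + 12*s + 56)/(13*s^3 - 6*s^2 - 129*s - 94)
Step 4 - sum the parallel branches [(P1+P2)/(1+(P1+P2)*(P3+P4))], P5 - this is the overall T(s), already in the required normalized form

Final answer: (-26*s^4 + 25*s^3 + 212*s^2 + 83*s + 18)/(26*s^3 - 12*s^2 - 258*s - 188)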